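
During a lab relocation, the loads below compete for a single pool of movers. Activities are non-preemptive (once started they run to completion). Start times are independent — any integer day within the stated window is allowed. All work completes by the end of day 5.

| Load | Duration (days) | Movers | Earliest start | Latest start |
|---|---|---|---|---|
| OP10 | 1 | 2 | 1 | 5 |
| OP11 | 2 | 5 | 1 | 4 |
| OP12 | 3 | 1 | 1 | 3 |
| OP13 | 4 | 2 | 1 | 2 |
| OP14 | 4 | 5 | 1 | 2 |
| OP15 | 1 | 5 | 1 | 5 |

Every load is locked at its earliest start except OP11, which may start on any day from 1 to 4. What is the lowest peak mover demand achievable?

OP11@1: d1:20  d2:13  d3:8  d4:7  d5:0 → peak 20
OP11@2: d1:15  d2:13  d3:13  d4:7  d5:0 → peak 15
OP11@3: d1:15  d2:8  d3:13  d4:12  d5:0 → peak 15
OP11@4: d1:15  d2:8  d3:8  d4:12  d5:5 → peak 15
Best is OP11@2, peak 15.

15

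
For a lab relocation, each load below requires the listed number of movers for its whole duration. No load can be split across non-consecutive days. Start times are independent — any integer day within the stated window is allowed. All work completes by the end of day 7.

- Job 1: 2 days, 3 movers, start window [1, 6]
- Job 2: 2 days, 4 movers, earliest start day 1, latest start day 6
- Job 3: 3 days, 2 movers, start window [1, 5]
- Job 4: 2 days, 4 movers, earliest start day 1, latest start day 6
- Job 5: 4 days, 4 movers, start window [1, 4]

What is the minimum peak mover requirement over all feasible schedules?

Early-start (Job 1@1, Job 2@1, Job 3@1, Job 4@1, Job 5@1) gives peak 17: d1:17  d2:17  d3:6  d4:4  d5:0  d6:0  d7:0.
Shift Job 3→3, Job 4→6, Job 5→3.
Schedule Job 1@1, Job 2@1, Job 3@3, Job 4@6, Job 5@3: d1:7  d2:7  d3:6  d4:6  d5:6  d6:8  d7:4 — peak 8.

8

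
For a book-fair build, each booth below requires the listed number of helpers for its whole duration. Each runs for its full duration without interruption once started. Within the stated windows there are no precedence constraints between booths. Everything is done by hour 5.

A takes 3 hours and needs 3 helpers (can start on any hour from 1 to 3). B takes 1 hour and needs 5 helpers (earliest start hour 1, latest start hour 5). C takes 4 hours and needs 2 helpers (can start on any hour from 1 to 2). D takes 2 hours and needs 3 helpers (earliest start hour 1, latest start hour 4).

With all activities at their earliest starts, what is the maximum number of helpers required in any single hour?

Early-start schedule: A@1, B@1, C@1, D@1.
Load per hour: hour 1: 13, hour 2: 8, hour 3: 5, hour 4: 2, hour 5: 0.
Peak is 13.

13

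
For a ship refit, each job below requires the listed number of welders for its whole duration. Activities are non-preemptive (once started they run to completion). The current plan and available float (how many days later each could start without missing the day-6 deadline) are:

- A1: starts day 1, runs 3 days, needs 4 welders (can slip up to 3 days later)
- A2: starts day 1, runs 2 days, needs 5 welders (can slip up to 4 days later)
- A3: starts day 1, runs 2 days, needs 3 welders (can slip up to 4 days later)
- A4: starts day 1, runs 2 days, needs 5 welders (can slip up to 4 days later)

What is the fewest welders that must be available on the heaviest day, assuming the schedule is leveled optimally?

9

Early-start (A1@1, A2@1, A3@1, A4@1) gives peak 17: d1:17  d2:17  d3:4  d4:0  d5:0  d6:0.
Shift A3→3, A4→4.
Schedule A1@1, A2@1, A3@3, A4@4: d1:9  d2:9  d3:7  d4:8  d5:5  d6:0 — peak 9.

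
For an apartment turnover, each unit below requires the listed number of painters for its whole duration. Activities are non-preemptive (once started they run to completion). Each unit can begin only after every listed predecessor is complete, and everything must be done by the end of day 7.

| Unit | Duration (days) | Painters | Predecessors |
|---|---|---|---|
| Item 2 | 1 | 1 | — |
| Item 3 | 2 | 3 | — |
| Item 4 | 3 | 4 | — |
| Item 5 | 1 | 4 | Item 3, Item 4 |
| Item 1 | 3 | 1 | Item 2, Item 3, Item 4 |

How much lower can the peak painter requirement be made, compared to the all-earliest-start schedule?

Early-start peak: d1:8  d2:7  d3:4  d4:5  d5:1  d6:1  d7:0 ⇒ 8.
Leveled (Item 2@1, Item 3@1, Item 4@2, Item 5@5, Item 1@5): d1:4  d2:7  d3:4  d4:4  d5:5  d6:1  d7:1 ⇒ 7.
Reduction 8 − 7 = 1.

1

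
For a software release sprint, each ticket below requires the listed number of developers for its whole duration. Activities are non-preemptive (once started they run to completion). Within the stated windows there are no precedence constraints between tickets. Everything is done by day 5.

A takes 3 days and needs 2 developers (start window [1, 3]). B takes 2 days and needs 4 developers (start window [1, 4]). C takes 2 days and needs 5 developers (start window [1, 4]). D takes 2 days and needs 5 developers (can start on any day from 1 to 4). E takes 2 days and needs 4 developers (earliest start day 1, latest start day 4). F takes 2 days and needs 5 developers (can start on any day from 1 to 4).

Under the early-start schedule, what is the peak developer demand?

25

Early-start schedule: A@1, B@1, C@1, D@1, E@1, F@1.
Load per day: day 1: 25, day 2: 25, day 3: 2, day 4: 0, day 5: 0.
Peak is 25.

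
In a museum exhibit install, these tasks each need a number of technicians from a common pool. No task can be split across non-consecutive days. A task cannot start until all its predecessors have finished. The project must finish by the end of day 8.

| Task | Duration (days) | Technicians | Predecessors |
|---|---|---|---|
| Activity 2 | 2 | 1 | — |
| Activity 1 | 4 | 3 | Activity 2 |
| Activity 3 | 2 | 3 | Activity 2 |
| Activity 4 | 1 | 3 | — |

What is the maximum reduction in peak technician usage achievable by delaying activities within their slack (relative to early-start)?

2

Early-start peak: d1:4  d2:1  d3:6  d4:6  d5:3  d6:3  d7:0  d8:0 ⇒ 6.
Leveled (Activity 2@1, Activity 1@3, Activity 3@7, Activity 4@1): d1:4  d2:1  d3:3  d4:3  d5:3  d6:3  d7:3  d8:3 ⇒ 4.
Reduction 6 − 4 = 2.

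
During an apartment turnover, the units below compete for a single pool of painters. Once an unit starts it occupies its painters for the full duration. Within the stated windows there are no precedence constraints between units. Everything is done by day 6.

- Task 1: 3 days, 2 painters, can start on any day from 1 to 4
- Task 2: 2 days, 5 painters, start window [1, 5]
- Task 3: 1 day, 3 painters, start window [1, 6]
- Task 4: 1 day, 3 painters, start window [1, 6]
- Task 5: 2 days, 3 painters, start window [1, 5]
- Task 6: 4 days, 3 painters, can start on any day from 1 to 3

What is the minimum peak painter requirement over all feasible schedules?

8

Early-start (Task 1@1, Task 2@1, Task 3@1, Task 4@1, Task 5@1, Task 6@1) gives peak 19: d1:19  d2:13  d3:5  d4:3  d5:0  d6:0.
Shift Task 3→3, Task 4→4, Task 5→5, Task 6→3.
Schedule Task 1@1, Task 2@1, Task 3@3, Task 4@4, Task 5@5, Task 6@3: d1:7  d2:7  d3:8  d4:6  d5:6  d6:6 — peak 8.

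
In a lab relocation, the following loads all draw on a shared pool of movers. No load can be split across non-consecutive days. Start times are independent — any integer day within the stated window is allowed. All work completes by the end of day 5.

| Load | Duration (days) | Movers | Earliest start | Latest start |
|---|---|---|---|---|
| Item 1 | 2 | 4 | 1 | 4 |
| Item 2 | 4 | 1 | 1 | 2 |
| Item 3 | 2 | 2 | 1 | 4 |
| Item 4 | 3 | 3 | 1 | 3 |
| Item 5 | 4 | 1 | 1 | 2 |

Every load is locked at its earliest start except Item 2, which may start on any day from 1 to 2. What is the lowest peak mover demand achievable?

11

Item 2@1: d1:11  d2:11  d3:5  d4:2  d5:0 → peak 11
Item 2@2: d1:10  d2:11  d3:5  d4:2  d5:1 → peak 11
Best is Item 2@1, peak 11.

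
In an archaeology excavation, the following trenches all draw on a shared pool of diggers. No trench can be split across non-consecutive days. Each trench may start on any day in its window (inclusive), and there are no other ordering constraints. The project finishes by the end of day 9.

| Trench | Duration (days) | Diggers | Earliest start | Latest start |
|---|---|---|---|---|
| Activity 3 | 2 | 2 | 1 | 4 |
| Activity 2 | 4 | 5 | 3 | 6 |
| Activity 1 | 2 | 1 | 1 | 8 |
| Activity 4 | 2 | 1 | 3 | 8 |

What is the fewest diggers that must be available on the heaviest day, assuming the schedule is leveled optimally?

5

Early-start (Activity 3@1, Activity 2@3, Activity 1@1, Activity 4@3) gives peak 6: d1:3  d2:3  d3:6  d4:6  d5:5  d6:5  d7:0  d8:0  d9:0.
Shift Activity 4→7.
Schedule Activity 3@1, Activity 2@3, Activity 1@1, Activity 4@7: d1:3  d2:3  d3:5  d4:5  d5:5  d6:5  d7:1  d8:1  d9:0 — peak 5.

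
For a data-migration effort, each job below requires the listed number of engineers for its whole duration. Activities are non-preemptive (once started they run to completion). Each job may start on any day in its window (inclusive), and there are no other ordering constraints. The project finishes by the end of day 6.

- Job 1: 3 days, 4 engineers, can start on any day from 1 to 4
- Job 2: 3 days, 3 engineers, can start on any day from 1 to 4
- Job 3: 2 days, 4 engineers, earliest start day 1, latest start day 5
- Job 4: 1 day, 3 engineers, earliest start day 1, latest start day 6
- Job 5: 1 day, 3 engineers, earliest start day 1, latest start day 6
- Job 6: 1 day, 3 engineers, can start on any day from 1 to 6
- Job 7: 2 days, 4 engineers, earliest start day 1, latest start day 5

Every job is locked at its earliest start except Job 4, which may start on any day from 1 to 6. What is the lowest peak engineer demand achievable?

Job 4@1: d1:24  d2:15  d3:7  d4:0  d5:0  d6:0 → peak 24
Job 4@2: d1:21  d2:18  d3:7  d4:0  d5:0  d6:0 → peak 21
Job 4@3: d1:21  d2:15  d3:10  d4:0  d5:0  d6:0 → peak 21
Job 4@4: d1:21  d2:15  d3:7  d4:3  d5:0  d6:0 → peak 21
Job 4@5: d1:21  d2:15  d3:7  d4:0  d5:3  d6:0 → peak 21
Job 4@6: d1:21  d2:15  d3:7  d4:0  d5:0  d6:3 → peak 21
Best is Job 4@2, peak 21.

21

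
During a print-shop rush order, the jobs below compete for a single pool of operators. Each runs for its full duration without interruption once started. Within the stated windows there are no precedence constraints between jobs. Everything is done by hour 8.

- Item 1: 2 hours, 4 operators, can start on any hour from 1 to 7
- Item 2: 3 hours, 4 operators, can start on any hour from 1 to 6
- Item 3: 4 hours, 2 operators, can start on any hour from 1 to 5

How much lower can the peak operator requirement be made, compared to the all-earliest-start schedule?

4

Early-start peak: h1:10  h2:10  h3:6  h4:2  h5:0  h6:0  h7:0  h8:0 ⇒ 10.
Leveled (Item 1@1, Item 2@3, Item 3@1): h1:6  h2:6  h3:6  h4:6  h5:4  h6:0  h7:0  h8:0 ⇒ 6.
Reduction 10 − 6 = 4.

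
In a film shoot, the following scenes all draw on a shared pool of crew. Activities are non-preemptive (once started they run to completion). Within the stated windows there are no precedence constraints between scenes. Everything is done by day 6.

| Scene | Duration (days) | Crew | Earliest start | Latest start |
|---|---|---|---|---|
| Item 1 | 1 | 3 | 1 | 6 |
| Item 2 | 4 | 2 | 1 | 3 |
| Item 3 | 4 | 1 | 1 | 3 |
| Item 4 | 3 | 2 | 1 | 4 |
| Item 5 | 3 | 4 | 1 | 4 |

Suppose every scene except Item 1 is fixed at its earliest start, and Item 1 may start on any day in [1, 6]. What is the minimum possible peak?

9

Item 1@1: d1:12  d2:9  d3:9  d4:3  d5:0  d6:0 → peak 12
Item 1@2: d1:9  d2:12  d3:9  d4:3  d5:0  d6:0 → peak 12
Item 1@3: d1:9  d2:9  d3:12  d4:3  d5:0  d6:0 → peak 12
Item 1@4: d1:9  d2:9  d3:9  d4:6  d5:0  d6:0 → peak 9
Item 1@5: d1:9  d2:9  d3:9  d4:3  d5:3  d6:0 → peak 9
Item 1@6: d1:9  d2:9  d3:9  d4:3  d5:0  d6:3 → peak 9
Best is Item 1@4, peak 9.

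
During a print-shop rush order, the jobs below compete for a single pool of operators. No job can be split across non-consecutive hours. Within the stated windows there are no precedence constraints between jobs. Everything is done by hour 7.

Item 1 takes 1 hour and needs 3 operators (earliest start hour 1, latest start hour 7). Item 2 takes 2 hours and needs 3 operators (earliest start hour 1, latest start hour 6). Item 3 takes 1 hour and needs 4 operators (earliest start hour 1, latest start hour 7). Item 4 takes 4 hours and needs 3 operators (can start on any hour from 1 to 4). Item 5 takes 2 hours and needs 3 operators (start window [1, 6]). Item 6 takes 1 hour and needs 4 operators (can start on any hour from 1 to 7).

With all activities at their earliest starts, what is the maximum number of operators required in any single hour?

20

Early-start schedule: Item 1@1, Item 2@1, Item 3@1, Item 4@1, Item 5@1, Item 6@1.
Load per hour: hour 1: 20, hour 2: 9, hour 3: 3, hour 4: 3, hour 5: 0, hour 6: 0, hour 7: 0.
Peak is 20.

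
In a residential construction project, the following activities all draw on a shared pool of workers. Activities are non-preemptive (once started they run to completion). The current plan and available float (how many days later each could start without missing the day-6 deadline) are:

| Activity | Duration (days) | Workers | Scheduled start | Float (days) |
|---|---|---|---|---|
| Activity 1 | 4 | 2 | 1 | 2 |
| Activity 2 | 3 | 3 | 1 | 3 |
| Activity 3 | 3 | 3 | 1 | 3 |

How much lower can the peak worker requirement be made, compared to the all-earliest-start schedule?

Early-start peak: d1:8  d2:8  d3:8  d4:2  d5:0  d6:0 ⇒ 8.
Leveled (Activity 1@1, Activity 2@1, Activity 3@4): d1:5  d2:5  d3:5  d4:5  d5:3  d6:3 ⇒ 5.
Reduction 8 − 5 = 3.

3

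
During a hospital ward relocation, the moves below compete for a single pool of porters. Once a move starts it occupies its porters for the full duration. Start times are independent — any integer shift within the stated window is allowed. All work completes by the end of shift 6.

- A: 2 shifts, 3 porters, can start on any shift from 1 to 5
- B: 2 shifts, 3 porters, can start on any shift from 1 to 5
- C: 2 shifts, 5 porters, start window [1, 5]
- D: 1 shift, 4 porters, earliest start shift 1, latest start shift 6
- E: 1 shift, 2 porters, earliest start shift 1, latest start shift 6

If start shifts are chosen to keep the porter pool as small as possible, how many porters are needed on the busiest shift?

6

Early-start (A@1, B@1, C@1, D@1, E@1) gives peak 17: s1:17  s2:11  s3:0  s4:0  s5:0  s6:0.
Shift C→3, D→5, E→5.
Schedule A@1, B@1, C@3, D@5, E@5: s1:6  s2:6  s3:5  s4:5  s5:6  s6:0 — peak 6.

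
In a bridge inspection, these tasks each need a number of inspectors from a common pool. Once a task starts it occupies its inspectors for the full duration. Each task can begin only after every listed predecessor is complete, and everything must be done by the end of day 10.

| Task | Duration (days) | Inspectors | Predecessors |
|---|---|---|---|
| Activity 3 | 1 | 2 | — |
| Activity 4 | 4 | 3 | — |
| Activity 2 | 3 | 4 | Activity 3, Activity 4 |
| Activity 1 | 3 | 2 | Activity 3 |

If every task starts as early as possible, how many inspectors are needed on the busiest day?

Early-start schedule: Activity 3@1, Activity 4@1, Activity 2@5, Activity 1@2.
Load per day: day 1: 5, day 2: 5, day 3: 5, day 4: 5, day 5: 4, day 6: 4, day 7: 4, day 8: 0, day 9: 0, day 10: 0.
Peak is 5.

5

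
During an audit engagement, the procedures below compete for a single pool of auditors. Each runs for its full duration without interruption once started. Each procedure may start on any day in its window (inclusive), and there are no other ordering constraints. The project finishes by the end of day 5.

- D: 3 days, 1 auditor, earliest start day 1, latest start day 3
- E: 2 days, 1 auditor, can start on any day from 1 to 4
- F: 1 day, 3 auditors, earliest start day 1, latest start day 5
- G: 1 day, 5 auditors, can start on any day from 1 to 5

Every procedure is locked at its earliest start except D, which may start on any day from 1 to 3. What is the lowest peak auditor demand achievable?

D@1: d1:10  d2:2  d3:1  d4:0  d5:0 → peak 10
D@2: d1:9  d2:2  d3:1  d4:1  d5:0 → peak 9
D@3: d1:9  d2:1  d3:1  d4:1  d5:1 → peak 9
Best is D@2, peak 9.

9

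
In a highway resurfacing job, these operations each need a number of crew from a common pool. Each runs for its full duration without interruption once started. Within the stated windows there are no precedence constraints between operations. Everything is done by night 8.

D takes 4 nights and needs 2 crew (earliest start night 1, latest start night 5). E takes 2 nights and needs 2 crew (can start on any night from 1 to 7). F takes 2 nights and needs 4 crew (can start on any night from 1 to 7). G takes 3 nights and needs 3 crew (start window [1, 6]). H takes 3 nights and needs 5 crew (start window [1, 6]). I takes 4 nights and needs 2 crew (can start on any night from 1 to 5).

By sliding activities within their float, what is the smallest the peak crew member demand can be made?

7

Early-start (D@1, E@1, F@1, G@1, H@1, I@1) gives peak 18: n1:18  n2:18  n3:12  n4:4  n5:0  n6:0  n7:0  n8:0.
Shift F→4, H→6, I→5.
Schedule D@1, E@1, F@4, G@1, H@6, I@5: n1:7  n2:7  n3:5  n4:6  n5:6  n6:7  n7:7  n8:7 — peak 7.
Total crew member-nights = 52 over 8 nights ⇒ peak ≥ ⌈52/8⌉ = 7, so 7 is optimal.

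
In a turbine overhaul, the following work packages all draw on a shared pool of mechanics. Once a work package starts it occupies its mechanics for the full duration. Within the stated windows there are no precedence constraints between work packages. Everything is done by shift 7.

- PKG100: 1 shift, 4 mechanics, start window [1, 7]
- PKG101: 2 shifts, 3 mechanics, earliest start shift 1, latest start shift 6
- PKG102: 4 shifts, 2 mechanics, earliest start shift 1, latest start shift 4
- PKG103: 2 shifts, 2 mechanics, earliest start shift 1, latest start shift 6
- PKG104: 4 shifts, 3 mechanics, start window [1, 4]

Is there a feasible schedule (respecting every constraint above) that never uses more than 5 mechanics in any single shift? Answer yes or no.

Schedule PKG100@1, PKG101@2, PKG102@2, PKG103@6, PKG104@4: s1:4  s2:5  s3:5  s4:5  s5:5  s6:5  s7:5 — peak 5 ≤ 5.

yes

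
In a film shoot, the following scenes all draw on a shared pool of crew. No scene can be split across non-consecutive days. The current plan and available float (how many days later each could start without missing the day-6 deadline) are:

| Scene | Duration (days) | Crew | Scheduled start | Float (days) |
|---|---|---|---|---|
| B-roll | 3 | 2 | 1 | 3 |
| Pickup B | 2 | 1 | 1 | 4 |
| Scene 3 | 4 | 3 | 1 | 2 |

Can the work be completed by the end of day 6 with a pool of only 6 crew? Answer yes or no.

yes

Schedule B-roll@1, Pickup B@1, Scene 3@3: d1:3  d2:3  d3:5  d4:3  d5:3  d6:3 — peak 5 ≤ 6.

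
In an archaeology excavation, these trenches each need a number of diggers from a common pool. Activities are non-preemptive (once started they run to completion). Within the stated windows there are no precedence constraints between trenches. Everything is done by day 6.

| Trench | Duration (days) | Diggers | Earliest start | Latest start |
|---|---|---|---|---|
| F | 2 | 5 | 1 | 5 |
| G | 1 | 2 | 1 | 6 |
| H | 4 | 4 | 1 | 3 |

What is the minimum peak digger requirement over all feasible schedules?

Early-start (F@1, G@1, H@1) gives peak 11: d1:11  d2:9  d3:4  d4:4  d5:0  d6:0.
Shift G→3, H→3.
Schedule F@1, G@3, H@3: d1:5  d2:5  d3:6  d4:4  d5:4  d6:4 — peak 6.

6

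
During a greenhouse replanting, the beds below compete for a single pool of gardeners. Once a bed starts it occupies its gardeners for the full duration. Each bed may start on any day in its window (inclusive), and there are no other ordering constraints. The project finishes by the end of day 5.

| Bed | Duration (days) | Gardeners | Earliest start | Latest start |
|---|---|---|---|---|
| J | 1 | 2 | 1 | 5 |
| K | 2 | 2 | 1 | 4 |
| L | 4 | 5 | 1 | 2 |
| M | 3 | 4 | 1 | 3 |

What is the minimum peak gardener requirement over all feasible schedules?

9

Early-start (J@1, K@1, L@1, M@1) gives peak 13: d1:13  d2:11  d3:9  d4:5  d5:0.
Shift M→3.
Schedule J@1, K@1, L@1, M@3: d1:9  d2:7  d3:9  d4:9  d5:4 — peak 9.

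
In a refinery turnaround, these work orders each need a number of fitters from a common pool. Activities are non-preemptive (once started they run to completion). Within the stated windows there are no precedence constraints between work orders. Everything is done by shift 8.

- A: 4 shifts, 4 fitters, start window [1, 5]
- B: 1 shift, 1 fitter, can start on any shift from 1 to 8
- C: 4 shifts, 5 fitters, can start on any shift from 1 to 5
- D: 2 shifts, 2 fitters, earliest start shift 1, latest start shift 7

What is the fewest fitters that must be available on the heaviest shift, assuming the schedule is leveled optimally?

Early-start (A@1, B@1, C@1, D@1) gives peak 12: s1:12  s2:11  s3:9  s4:9  s5:0  s6:0  s7:0  s8:0.
Shift C→5, D→2.
Schedule A@1, B@1, C@5, D@2: s1:5  s2:6  s3:6  s4:4  s5:5  s6:5  s7:5  s8:5 — peak 6.
Total fitter-shifts = 41 over 8 shifts ⇒ peak ≥ ⌈41/8⌉ = 6, so 6 is optimal.

6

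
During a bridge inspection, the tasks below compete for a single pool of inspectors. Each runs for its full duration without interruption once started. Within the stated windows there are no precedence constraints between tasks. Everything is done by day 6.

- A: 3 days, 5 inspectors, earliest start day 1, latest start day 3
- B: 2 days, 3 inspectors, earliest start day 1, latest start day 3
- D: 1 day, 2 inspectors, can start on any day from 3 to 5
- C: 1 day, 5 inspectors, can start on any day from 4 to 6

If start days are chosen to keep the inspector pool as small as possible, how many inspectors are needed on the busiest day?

7

Early-start (A@1, B@1, D@3, C@4) gives peak 8: d1:8  d2:8  d3:7  d4:5  d5:0  d6:0.
Shift A→3, C→6.
Schedule A@3, B@1, D@3, C@6: d1:3  d2:3  d3:7  d4:5  d5:5  d6:5 — peak 7.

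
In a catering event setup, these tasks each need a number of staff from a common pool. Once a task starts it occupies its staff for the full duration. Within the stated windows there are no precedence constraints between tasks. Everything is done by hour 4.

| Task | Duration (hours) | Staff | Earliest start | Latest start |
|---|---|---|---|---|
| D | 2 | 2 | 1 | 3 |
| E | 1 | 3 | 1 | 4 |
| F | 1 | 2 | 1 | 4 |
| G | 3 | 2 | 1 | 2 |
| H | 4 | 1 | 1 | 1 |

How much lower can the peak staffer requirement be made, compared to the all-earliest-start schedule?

Early-start peak: h1:10  h2:5  h3:3  h4:1 ⇒ 10.
Leveled (D@1, E@4, F@3, G@1, H@1): h1:5  h2:5  h3:5  h4:4 ⇒ 5.
Reduction 10 − 5 = 5.

5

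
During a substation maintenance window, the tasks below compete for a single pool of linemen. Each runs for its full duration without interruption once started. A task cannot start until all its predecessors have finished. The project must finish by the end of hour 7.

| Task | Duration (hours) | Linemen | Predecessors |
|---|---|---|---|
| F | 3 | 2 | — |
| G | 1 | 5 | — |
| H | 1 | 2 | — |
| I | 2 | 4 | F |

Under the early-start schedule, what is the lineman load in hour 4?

At early start, hour 4 has: I.
Demand: 4 = 4.

4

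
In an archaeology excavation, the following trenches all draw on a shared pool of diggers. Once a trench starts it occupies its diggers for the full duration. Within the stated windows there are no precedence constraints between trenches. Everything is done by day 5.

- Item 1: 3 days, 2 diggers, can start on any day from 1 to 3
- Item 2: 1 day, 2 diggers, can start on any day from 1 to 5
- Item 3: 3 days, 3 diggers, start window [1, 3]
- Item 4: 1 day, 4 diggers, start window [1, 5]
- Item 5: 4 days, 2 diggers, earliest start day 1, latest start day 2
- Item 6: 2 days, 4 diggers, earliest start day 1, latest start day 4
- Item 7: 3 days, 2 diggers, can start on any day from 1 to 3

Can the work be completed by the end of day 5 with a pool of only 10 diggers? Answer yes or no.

yes

Schedule Item 1@1, Item 2@1, Item 3@1, Item 4@5, Item 5@1, Item 6@4, Item 7@2: d1:9  d2:9  d3:9  d4:8  d5:8 — peak 9 ≤ 10.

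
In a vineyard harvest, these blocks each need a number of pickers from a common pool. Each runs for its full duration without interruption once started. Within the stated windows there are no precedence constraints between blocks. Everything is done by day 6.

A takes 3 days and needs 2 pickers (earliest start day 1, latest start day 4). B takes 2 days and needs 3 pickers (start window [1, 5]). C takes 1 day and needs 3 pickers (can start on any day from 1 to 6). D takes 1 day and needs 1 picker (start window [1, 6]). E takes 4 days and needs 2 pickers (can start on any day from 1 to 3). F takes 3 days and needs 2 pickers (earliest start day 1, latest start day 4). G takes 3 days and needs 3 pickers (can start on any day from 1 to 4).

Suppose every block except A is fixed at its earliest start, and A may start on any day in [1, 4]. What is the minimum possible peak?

14

A@1: d1:16  d2:12  d3:9  d4:2  d5:0  d6:0 → peak 16
A@2: d1:14  d2:12  d3:9  d4:4  d5:0  d6:0 → peak 14
A@3: d1:14  d2:10  d3:9  d4:4  d5:2  d6:0 → peak 14
A@4: d1:14  d2:10  d3:7  d4:4  d5:2  d6:2 → peak 14
Best is A@2, peak 14.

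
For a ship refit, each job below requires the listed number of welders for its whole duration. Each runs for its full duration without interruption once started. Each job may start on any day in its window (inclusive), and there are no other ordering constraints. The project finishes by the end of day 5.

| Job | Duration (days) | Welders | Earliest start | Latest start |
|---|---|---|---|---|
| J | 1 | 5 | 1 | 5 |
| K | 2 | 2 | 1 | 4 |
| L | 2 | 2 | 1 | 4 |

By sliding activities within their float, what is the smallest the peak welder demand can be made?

Early-start (J@1, K@1, L@1) gives peak 9: d1:9  d2:4  d3:0  d4:0  d5:0.
Shift K→2, L→2.
Schedule J@1, K@2, L@2: d1:5  d2:4  d3:4  d4:0  d5:0 — peak 5.

5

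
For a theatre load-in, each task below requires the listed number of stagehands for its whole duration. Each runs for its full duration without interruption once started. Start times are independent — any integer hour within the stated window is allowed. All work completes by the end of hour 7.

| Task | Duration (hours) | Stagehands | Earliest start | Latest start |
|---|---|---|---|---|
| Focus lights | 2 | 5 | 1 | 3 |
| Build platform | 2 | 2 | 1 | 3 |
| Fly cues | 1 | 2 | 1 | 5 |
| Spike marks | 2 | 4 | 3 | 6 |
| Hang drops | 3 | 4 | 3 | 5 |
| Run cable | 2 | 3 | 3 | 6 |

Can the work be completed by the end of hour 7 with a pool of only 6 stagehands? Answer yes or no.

The minimum achievable peak is 7; 6 < 7, so no feasible schedule stays within the cap.

no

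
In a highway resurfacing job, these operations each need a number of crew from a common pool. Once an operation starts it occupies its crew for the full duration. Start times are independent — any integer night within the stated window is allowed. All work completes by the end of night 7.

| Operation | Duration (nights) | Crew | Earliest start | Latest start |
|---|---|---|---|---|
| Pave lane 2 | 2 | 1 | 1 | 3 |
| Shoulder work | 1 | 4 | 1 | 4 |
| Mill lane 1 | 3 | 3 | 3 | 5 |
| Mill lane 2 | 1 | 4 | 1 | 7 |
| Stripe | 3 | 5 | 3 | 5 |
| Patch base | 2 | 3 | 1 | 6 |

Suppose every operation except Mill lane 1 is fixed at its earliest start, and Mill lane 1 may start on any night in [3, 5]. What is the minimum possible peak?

Mill lane 1@3: n1:12  n2:4  n3:8  n4:8  n5:8  n6:0  n7:0 → peak 12
Mill lane 1@4: n1:12  n2:4  n3:5  n4:8  n5:8  n6:3  n7:0 → peak 12
Mill lane 1@5: n1:12  n2:4  n3:5  n4:5  n5:8  n6:3  n7:3 → peak 12
Best is Mill lane 1@3, peak 12.

12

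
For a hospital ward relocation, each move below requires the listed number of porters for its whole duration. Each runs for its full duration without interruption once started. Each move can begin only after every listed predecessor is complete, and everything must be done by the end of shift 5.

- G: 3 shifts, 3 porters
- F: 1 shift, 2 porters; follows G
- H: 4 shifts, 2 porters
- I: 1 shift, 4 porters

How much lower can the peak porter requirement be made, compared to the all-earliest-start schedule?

Early-start peak: s1:9  s2:5  s3:5  s4:4  s5:0 ⇒ 9.
Leveled (G@1, F@4, H@1, I@5): s1:5  s2:5  s3:5  s4:4  s5:4 ⇒ 5.
Reduction 9 − 5 = 4.

4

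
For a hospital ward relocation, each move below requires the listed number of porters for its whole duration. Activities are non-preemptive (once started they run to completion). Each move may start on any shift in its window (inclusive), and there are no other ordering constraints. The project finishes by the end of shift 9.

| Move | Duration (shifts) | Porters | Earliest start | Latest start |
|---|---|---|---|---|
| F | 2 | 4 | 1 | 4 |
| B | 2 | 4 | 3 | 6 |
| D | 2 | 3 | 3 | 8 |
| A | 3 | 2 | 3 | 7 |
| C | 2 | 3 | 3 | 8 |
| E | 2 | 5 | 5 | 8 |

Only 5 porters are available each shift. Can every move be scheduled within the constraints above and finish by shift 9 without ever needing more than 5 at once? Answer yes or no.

The minimum achievable peak is 6; 5 < 6, so no feasible schedule stays within the cap.

no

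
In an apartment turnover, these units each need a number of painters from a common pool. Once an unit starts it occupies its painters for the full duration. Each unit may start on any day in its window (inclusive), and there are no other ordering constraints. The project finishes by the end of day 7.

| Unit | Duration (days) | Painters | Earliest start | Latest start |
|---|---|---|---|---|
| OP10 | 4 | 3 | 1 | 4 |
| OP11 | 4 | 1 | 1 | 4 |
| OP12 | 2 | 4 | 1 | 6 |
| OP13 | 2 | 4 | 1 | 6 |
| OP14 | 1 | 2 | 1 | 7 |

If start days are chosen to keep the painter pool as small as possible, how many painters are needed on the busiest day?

Early-start (OP10@1, OP11@1, OP12@1, OP13@1, OP14@1) gives peak 14: d1:14  d2:12  d3:4  d4:4  d5:0  d6:0  d7:0.
Shift OP11→3, OP13→5, OP14→3.
Schedule OP10@1, OP11@3, OP12@1, OP13@5, OP14@3: d1:7  d2:7  d3:6  d4:4  d5:5  d6:5  d7:0 — peak 7.

7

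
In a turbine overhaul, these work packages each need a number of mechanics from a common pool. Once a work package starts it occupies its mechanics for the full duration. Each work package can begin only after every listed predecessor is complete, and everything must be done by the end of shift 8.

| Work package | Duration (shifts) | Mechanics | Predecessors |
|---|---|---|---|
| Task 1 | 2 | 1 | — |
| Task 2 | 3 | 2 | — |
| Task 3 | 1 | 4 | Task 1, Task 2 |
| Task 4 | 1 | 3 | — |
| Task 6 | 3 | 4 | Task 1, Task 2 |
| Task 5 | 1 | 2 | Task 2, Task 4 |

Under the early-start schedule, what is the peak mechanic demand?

Early-start schedule: Task 1@1, Task 2@1, Task 3@4, Task 4@1, Task 6@4, Task 5@4.
Load per shift: shift 1: 6, shift 2: 3, shift 3: 2, shift 4: 10, shift 5: 4, shift 6: 4, shift 7: 0, shift 8: 0.
Peak is 10.

10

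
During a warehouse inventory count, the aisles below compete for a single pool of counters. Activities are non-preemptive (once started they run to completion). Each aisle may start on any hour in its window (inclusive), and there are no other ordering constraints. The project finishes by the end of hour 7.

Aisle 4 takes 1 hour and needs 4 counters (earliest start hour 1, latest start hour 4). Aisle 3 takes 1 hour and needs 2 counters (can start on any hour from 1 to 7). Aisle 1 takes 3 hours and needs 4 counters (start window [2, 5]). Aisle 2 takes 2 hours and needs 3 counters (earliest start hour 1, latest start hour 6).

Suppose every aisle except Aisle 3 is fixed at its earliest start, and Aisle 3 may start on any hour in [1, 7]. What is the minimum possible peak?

Aisle 3@1: h1:9  h2:7  h3:4  h4:4  h5:0  h6:0  h7:0 → peak 9
Aisle 3@2: h1:7  h2:9  h3:4  h4:4  h5:0  h6:0  h7:0 → peak 9
Aisle 3@3: h1:7  h2:7  h3:6  h4:4  h5:0  h6:0  h7:0 → peak 7
Aisle 3@4: h1:7  h2:7  h3:4  h4:6  h5:0  h6:0  h7:0 → peak 7
Aisle 3@5: h1:7  h2:7  h3:4  h4:4  h5:2  h6:0  h7:0 → peak 7
Aisle 3@6: h1:7  h2:7  h3:4  h4:4  h5:0  h6:2  h7:0 → peak 7
Aisle 3@7: h1:7  h2:7  h3:4  h4:4  h5:0  h6:0  h7:2 → peak 7
Best is Aisle 3@3, peak 7.

7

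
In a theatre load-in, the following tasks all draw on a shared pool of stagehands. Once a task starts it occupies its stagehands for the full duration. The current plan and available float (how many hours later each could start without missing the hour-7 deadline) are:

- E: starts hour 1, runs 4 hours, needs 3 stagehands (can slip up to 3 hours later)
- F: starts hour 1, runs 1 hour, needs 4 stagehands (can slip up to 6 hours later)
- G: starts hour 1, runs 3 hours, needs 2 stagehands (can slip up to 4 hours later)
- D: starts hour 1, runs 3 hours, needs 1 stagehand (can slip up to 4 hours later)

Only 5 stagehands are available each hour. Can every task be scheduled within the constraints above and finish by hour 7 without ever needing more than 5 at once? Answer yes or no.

yes

Schedule E@1, F@5, G@1, D@4: h1:5  h2:5  h3:5  h4:4  h5:5  h6:1  h7:0 — peak 5 ≤ 5.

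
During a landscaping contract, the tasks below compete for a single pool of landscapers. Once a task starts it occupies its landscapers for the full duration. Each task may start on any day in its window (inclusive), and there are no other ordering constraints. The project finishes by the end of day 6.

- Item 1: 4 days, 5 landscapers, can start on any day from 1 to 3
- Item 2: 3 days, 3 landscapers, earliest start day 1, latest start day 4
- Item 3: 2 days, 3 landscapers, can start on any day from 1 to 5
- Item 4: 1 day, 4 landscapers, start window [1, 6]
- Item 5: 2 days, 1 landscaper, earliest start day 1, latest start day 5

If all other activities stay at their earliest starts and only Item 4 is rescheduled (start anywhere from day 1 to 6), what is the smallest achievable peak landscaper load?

Item 4@1: d1:16  d2:12  d3:8  d4:5  d5:0  d6:0 → peak 16
Item 4@2: d1:12  d2:16  d3:8  d4:5  d5:0  d6:0 → peak 16
Item 4@3: d1:12  d2:12  d3:12  d4:5  d5:0  d6:0 → peak 12
Item 4@4: d1:12  d2:12  d3:8  d4:9  d5:0  d6:0 → peak 12
Item 4@5: d1:12  d2:12  d3:8  d4:5  d5:4  d6:0 → peak 12
Item 4@6: d1:12  d2:12  d3:8  d4:5  d5:0  d6:4 → peak 12
Best is Item 4@3, peak 12.

12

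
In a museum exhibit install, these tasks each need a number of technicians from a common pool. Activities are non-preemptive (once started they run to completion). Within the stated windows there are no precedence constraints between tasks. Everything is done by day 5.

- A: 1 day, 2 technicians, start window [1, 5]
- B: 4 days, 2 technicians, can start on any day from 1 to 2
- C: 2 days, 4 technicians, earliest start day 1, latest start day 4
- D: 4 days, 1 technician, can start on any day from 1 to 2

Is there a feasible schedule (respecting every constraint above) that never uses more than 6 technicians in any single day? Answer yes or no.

The minimum achievable peak is 7; 6 < 7, so no feasible schedule stays within the cap.

no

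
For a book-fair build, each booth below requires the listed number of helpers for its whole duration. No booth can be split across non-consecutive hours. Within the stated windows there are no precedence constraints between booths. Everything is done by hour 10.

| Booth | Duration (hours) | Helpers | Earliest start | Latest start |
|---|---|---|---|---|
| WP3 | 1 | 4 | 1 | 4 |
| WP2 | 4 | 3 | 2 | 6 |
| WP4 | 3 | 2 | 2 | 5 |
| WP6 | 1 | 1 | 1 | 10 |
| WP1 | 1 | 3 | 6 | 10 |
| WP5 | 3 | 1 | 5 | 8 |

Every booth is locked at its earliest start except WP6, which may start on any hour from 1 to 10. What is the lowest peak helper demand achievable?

5

WP6@1: h1:5  h2:5  h3:5  h4:5  h5:4  h6:4  h7:1  h8:0  h9:0  h10:0 → peak 5
WP6@2: h1:4  h2:6  h3:5  h4:5  h5:4  h6:4  h7:1  h8:0  h9:0  h10:0 → peak 6
WP6@3: h1:4  h2:5  h3:6  h4:5  h5:4  h6:4  h7:1  h8:0  h9:0  h10:0 → peak 6
WP6@4: h1:4  h2:5  h3:5  h4:6  h5:4  h6:4  h7:1  h8:0  h9:0  h10:0 → peak 6
WP6@5: h1:4  h2:5  h3:5  h4:5  h5:5  h6:4  h7:1  h8:0  h9:0  h10:0 → peak 5
WP6@6: h1:4  h2:5  h3:5  h4:5  h5:4  h6:5  h7:1  h8:0  h9:0  h10:0 → peak 5
WP6@7: h1:4  h2:5  h3:5  h4:5  h5:4  h6:4  h7:2  h8:0  h9:0  h10:0 → peak 5
WP6@8: h1:4  h2:5  h3:5  h4:5  h5:4  h6:4  h7:1  h8:1  h9:0  h10:0 → peak 5
WP6@9: h1:4  h2:5  h3:5  h4:5  h5:4  h6:4  h7:1  h8:0  h9:1  h10:0 → peak 5
WP6@10: h1:4  h2:5  h3:5  h4:5  h5:4  h6:4  h7:1  h8:0  h9:0  h10:1 → peak 5
Best is WP6@1, peak 5.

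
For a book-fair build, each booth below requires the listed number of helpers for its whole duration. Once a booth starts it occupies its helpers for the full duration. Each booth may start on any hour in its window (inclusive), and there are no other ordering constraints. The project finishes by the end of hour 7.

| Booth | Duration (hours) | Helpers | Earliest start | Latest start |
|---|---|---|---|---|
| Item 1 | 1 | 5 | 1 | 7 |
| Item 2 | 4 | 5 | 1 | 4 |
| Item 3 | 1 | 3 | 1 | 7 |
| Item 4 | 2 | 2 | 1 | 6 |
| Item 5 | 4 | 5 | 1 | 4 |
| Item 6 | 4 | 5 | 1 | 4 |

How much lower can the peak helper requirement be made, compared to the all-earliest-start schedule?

Early-start peak: h1:25  h2:17  h3:15  h4:15  h5:0  h6:0  h7:0 ⇒ 25.
Leveled (Item 1@1, Item 2@1, Item 3@1, Item 4@1, Item 5@2, Item 6@3): h1:15  h2:12  h3:15  h4:15  h5:10  h6:5  h7:0 ⇒ 15.
Reduction 25 − 15 = 10.

10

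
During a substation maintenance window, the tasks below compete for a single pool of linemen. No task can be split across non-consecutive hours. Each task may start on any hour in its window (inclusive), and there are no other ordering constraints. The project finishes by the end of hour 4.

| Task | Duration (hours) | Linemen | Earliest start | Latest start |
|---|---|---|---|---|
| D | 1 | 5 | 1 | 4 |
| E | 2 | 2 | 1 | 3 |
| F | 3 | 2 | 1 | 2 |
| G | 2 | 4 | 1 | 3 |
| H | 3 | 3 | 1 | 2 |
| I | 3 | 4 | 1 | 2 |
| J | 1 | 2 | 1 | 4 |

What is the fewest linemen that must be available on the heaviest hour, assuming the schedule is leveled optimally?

13

Early-start (D@1, E@1, F@1, G@1, H@1, I@1, J@1) gives peak 22: h1:22  h2:15  h3:9  h4:0.
Shift G→3, I→2, J→2.
Schedule D@1, E@1, F@1, G@3, H@1, I@2, J@2: h1:12  h2:13  h3:13  h4:8 — peak 13.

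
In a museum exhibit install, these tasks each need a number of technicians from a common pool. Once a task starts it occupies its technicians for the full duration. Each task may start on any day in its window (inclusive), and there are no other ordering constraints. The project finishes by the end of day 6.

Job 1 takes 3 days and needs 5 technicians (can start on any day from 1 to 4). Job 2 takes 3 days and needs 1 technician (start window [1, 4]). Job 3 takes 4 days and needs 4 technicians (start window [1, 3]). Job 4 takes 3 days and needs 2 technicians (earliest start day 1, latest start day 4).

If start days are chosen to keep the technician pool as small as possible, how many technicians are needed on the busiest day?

9

Early-start (Job 1@1, Job 2@1, Job 3@1, Job 4@1) gives peak 12: d1:12  d2:12  d3:12  d4:4  d5:0  d6:0.
Shift Job 2→4, Job 4→4.
Schedule Job 1@1, Job 2@4, Job 3@1, Job 4@4: d1:9  d2:9  d3:9  d4:7  d5:3  d6:3 — peak 9.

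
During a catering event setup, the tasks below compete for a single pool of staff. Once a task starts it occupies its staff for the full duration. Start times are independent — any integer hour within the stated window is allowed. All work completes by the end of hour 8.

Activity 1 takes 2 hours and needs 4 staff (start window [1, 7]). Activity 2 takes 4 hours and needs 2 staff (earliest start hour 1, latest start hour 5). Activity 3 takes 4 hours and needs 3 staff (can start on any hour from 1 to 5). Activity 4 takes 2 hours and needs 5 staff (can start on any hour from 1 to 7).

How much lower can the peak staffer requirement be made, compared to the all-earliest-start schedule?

Early-start peak: h1:14  h2:14  h3:5  h4:5  h5:0  h6:0  h7:0  h8:0 ⇒ 14.
Leveled (Activity 1@1, Activity 2@3, Activity 3@3, Activity 4@7): h1:4  h2:4  h3:5  h4:5  h5:5  h6:5  h7:5  h8:5 ⇒ 5.
Reduction 14 − 5 = 9.

9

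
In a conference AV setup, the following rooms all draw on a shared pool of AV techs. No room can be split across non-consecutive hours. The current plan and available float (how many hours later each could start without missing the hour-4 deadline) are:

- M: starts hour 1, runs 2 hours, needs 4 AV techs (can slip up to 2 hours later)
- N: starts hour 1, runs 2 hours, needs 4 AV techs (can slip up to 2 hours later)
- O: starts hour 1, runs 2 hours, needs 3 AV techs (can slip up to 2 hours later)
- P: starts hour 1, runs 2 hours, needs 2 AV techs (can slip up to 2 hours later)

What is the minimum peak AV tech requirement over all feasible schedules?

7

Early-start (M@1, N@1, O@1, P@1) gives peak 13: h1:13  h2:13  h3:0  h4:0.
Shift N→3, P→3.
Schedule M@1, N@3, O@1, P@3: h1:7  h2:7  h3:6  h4:6 — peak 7.
Total AV tech-hours = 26 over 4 hours ⇒ peak ≥ ⌈26/4⌉ = 7, so 7 is optimal.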